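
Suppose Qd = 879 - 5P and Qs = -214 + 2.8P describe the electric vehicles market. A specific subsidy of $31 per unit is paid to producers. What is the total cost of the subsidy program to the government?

Government cost = $7254

Pre-subsidy: 879 - 5P = -214 + 2.8P gives P* = 5465/39, Q* = 6956/39.
With the subsidy, sellers receive Ps = Pb + 31 for each unit, where Pb is the price buyers pay.
Supply in terms of Pb becomes Qs = -214 + 2.8(Pb + 31) = -127.2 + 2.8Pb. Setting this equal to demand: 879 - 5Pb = -127.2 + 2.8Pb, so Pb = 129.
Sellers receive Ps = 129 + 31 = 160; Q' = 879 − 5·129 = 234.
Government outlay = subsidy × quantity = 31 × 234 = 7254.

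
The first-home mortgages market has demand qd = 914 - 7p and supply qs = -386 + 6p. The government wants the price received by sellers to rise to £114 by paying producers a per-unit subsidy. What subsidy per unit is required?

At a seller price of 114, quantity supplied is -386 + 6·114 = 298.
Buyers absorb 298 only when they pay pb with 914 − 7·pb = 298, i.e. pb = 88.
s = ps − pb = 114 − 88 = 26.

Required subsidy s = £26 per unit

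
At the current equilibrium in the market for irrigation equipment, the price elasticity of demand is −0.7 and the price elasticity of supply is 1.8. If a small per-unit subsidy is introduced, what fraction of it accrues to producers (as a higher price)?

For a small subsidy around the equilibrium, the benefit split depends on the relative slopes, which at a point are proportional to the elasticities.
Buyer share = εs/(εs + |εd|) = 1.8/(1.8 + 0.7) = 0.72; seller share = |εd|/(εs + |εd|) = 0.28.
So producers capture 0.28 of the subsidy.

Producer share = 0.28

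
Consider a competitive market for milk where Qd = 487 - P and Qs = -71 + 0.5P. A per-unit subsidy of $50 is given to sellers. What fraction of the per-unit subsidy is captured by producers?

Producer share = 2/3

Pre-subsidy: 487 - P = -71 + 0.5P gives P* = 372, Q* = 115.
With the subsidy, sellers receive Ps = Pb + 50 for each unit, where Pb is the price buyers pay.
Supply in terms of Pb becomes Qs = -71 + 0.5(Pb + 50) = -46 + 0.5Pb. Setting this equal to demand: 487 - Pb = -46 + 0.5Pb, so Pb = 1066/3.
Sellers receive Ps = 1066/3 + 50 = 1216/3; Q' = 487 − 1·(1066/3) = 395/3.
Buyers' price falls by P* − Pb = 372 − 1066/3 = 50/3; sellers' price rises by Ps − P* = 1216/3 − 372 = 100/3.
So producers capture (100/3)/50 = 2/3 of each unit of subsidy.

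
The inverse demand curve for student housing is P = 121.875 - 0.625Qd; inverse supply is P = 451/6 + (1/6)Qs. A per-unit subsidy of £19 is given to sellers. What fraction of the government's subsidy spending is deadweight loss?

DWL / government spending = 12/83

Pre-subsidy: 121.875 - 0.625Q = 451/6 + (1/6)Q gives Q* = 59 and P* = 85.
With the subsidy, sellers receive Ps = Pb + 19 for each unit, where Pb is the price buyers pay.
On the curves, Pb = 121.875 - 0.625Q and Ps = 451/6 + (1/6)Q; the wedge Ps − Pb = 19 gives 451/6 + (1/6)Q − (121.875 - 0.625Q) = 19, so Q' = 83.
Then Pb = 121.875 − 0.625·83 = 70 and Ps = 451/6 + (1/6)·83 = 89.
ΔCS = ½(59 + 83)(85 − 70) = 1065; ΔPS = ½(59 + 83)(89 − 85) = 284.
Government spending = 19 × 83 = 1577.
DWL = ½ × 19 × (83 − 59) = 228; fraction = 228 / 1577 = 12/83.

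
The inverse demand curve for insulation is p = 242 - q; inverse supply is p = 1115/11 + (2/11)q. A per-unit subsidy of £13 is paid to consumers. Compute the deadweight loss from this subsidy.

Deadweight loss = £71.5

Pre-subsidy: 242 - q = 1115/11 + (2/11)q gives q* = 119 and p* = 123.
With the rebate, buyers effectively pay pb = ps − 13, where ps is the price sellers receive.
On the curves, pb = 242 - q and ps = 1115/11 + (2/11)q; the wedge ps − pb = 13 gives 1115/11 + (2/11)q − (242 - q) = 13, so q' = 130.
Then pb = 242 − 1·130 = 112 and ps = 1115/11 + (2/11)·130 = 125.
The subsidy expands output by 130 − 119 = 11 past the efficient level; on those units the gap between marginal cost and willingness to pay runs from 0 up to 13.
DWL = ½ × 13 × 11 = 71.5.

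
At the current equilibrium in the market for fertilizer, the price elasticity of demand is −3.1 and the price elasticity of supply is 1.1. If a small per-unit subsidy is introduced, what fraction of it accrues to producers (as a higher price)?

Producer share = 31/42

For a small subsidy around the equilibrium, the benefit split depends on the relative slopes, which at a point are proportional to the elasticities.
Buyer share = εs/(εs + |εd|) = 1.1/(1.1 + 3.1) = 11/42; seller share = |εd|/(εs + |εd|) = 31/42.
So producers capture 31/42 of the subsidy.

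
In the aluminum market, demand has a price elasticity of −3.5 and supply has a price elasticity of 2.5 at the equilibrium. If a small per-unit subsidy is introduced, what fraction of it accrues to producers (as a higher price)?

For a small subsidy around the equilibrium, the benefit split depends on the relative slopes, which at a point are proportional to the elasticities.
Buyer share = εs/(εs + |εd|) = 2.5/(2.5 + 3.5) = 5/12; seller share = |εd|/(εs + |εd|) = 7/12.
So producers capture 7/12 of the subsidy.

Producer share = 7/12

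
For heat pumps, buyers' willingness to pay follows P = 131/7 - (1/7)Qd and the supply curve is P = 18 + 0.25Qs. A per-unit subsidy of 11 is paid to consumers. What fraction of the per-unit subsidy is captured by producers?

Producer share = 7/11

Pre-subsidy: 131/7 - (1/7)Q = 18 + 0.25Q gives Q* = 20/11 and P* = 203/11.
With the rebate, buyers effectively pay Pb = Ps − 11, where Ps is the price sellers receive.
On the curves, Pb = 131/7 - (1/7)Q and Ps = 18 + 0.25Q; the wedge Ps − Pb = 11 gives 18 + 0.25Q − (131/7 - (1/7)Q) = 11, so Q' = 328/11.
Then Pb = 131/7 − (1/7)·(328/11) = 159/11 and Ps = 18 + 0.25·(328/11) = 280/11.
Buyers' price falls by P* − Pb = 203/11 − 159/11 = 4; sellers' price rises by Ps − P* = 280/11 − 203/11 = 7.
So producers capture 7/11 = 7/11 of each unit of subsidy.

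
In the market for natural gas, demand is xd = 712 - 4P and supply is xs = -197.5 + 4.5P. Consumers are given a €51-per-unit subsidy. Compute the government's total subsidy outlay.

Pre-subsidy: 712 - 4P = -197.5 + 4.5P gives P* = 107, x* = 284.
With the rebate, buyers effectively pay Pb = Ps − 51, where Ps is the price sellers receive.
Demand in terms of Ps becomes xd = 712 − 4(Ps − 51) = 916 - 4Ps. Setting this equal to supply: 916 - 4Ps = -197.5 + 4.5Ps, so Ps = 131.
Buyers pay Pb = 131 − 51 = 80; x' = -197.5 + 4.5·131 = 392.
Government outlay = subsidy × quantity = 51 × 392 = 19992.

Government cost = €19992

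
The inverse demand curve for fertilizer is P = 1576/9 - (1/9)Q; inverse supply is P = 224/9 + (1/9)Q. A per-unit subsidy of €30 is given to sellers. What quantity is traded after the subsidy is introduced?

Q' = 811

Pre-subsidy: 1576/9 - (1/9)Q = 224/9 + (1/9)Q gives Q* = 676 and P* = 100.
With the subsidy, sellers receive Ps = Pb + 30 for each unit, where Pb is the price buyers pay.
On the curves, Pb = 1576/9 - (1/9)Q and Ps = 224/9 + (1/9)Q; the wedge Ps − Pb = 30 gives 224/9 + (1/9)Q − (1576/9 - (1/9)Q) = 30, so Q' = 811.
Then Pb = 1576/9 − (1/9)·811 = 85 and Ps = 224/9 + (1/9)·811 = 115.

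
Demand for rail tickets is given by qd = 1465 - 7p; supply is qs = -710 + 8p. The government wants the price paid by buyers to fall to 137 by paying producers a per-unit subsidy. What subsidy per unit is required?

At a buyer price of 137, quantity demanded is 1465 − 7·137 = 506.
Sellers supply 506 only when they receive ps with -710 + 8·ps = 506, i.e. ps = 152.
s = ps − pb = 152 − 137 = 15.

Required subsidy s = 15 per unit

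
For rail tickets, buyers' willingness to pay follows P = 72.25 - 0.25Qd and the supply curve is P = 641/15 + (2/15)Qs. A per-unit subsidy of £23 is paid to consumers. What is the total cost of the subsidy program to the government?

Pre-subsidy: 72.25 - 0.25Q = 641/15 + (2/15)Q gives Q* = 77 and P* = 53.
With the rebate, buyers effectively pay Pb = Ps − 23, where Ps is the price sellers receive.
On the curves, Pb = 72.25 - 0.25Q and Ps = 641/15 + (2/15)Q; the wedge Ps − Pb = 23 gives 641/15 + (2/15)Q − (72.25 - 0.25Q) = 23, so Q' = 137.
Then Pb = 72.25 − 0.25·137 = 38 and Ps = 641/15 + (2/15)·137 = 61.
Government outlay = subsidy × quantity = 23 × 137 = 3151.

Government cost = £3151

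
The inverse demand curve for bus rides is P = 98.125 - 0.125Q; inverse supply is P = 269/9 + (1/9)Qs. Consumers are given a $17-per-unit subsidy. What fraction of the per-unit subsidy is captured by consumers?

Pre-subsidy: 98.125 - 0.125Q = 269/9 + (1/9)Q gives Q* = 289 and P* = 62.
With the rebate, buyers effectively pay Pb = Ps − 17, where Ps is the price sellers receive.
On the curves, Pb = 98.125 - 0.125Q and Ps = 269/9 + (1/9)Q; the wedge Ps − Pb = 17 gives 269/9 + (1/9)Q − (98.125 - 0.125Q) = 17, so Q' = 361.
Then Pb = 98.125 − 0.125·361 = 53 and Ps = 269/9 + (1/9)·361 = 70.
Buyers' price falls by P* − Pb = 62 − 53 = 9; sellers' price rises by Ps − P* = 70 − 62 = 8.
So consumers capture 9/17 = 9/17 of each unit of subsidy.

Consumer share = 9/17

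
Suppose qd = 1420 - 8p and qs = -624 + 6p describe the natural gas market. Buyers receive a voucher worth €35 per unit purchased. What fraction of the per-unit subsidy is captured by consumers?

Pre-subsidy: 1420 - 8p = -624 + 6p gives p* = 146, q* = 252.
With the rebate, buyers effectively pay pb = ps − 35, where ps is the price sellers receive.
Demand in terms of ps becomes qd = 1420 − 8(ps − 35) = 1700 - 8ps. Setting this equal to supply: 1700 - 8ps = -624 + 6ps, so ps = 166.
Buyers pay pb = 166 − 35 = 131; q' = -624 + 6·166 = 372.
Buyers' price falls by p* − pb = 146 − 131 = 15; sellers' price rises by ps − p* = 166 − 146 = 20.
So consumers capture 15/35 = 3/7 of each unit of subsidy.

Consumer share = 3/7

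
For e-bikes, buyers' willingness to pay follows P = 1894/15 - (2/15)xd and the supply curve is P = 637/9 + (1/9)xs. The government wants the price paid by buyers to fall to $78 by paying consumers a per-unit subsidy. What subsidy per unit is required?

Required subsidy s = $33 per unit

At a buyer price of 78, quantity demanded is 947 − 7.5·78 = 362.
Sellers supply 362 only when they receive Ps = 637/9 + (1/9)·362 = 111.
s = Ps − Pb = 111 − 78 = 33.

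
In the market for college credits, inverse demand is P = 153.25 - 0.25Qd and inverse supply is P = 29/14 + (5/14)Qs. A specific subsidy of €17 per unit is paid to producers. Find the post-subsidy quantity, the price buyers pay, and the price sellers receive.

Pre-subsidy: 153.25 - 0.25Q = 29/14 + (5/14)Q gives Q* = 249 and P* = 91.
With the subsidy, sellers receive Ps = Pb + 17 for each unit, where Pb is the price buyers pay.
On the curves, Pb = 153.25 - 0.25Q and Ps = 29/14 + (5/14)Q; the wedge Ps − Pb = 17 gives 29/14 + (5/14)Q − (153.25 - 0.25Q) = 17, so Q' = 277.
Then Pb = 153.25 − 0.25·277 = 84 and Ps = 29/14 + (5/14)·277 = 101.

Q' = 277; buyers pay €84; sellers receive €101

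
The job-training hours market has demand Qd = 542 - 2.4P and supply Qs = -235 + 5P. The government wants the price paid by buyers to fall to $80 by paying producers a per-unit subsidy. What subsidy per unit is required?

Required subsidy s = $37 per unit

At a buyer price of 80, quantity demanded is 542 − 2.4·80 = 350.
Sellers supply 350 only when they receive Ps with -235 + 5·Ps = 350, i.e. Ps = 117.
s = Ps − Pb = 117 − 80 = 37.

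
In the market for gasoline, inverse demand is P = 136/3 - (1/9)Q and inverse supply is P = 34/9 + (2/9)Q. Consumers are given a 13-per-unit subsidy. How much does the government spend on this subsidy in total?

Government cost = 6383/3

Pre-subsidy: 136/3 - (1/9)Q = 34/9 + (2/9)Q gives Q* = 374/3 and P* = 850/27.
With the rebate, buyers effectively pay Pb = Ps − 13, where Ps is the price sellers receive.
On the curves, Pb = 136/3 - (1/9)Q and Ps = 34/9 + (2/9)Q; the wedge Ps − Pb = 13 gives 34/9 + (2/9)Q − (136/3 - (1/9)Q) = 13, so Q' = 491/3.
Then Pb = 136/3 − (1/9)·(491/3) = 733/27 and Ps = 34/9 + (2/9)·(491/3) = 1084/27.
Government outlay = subsidy × quantity = 13 × 491/3 = 6383/3.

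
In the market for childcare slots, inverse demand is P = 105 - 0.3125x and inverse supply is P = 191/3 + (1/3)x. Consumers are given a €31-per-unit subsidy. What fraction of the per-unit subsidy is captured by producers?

Pre-subsidy: 105 - 0.3125x = 191/3 + (1/3)x gives x* = 64 and P* = 85.
With the rebate, buyers effectively pay Pb = Ps − 31, where Ps is the price sellers receive.
On the curves, Pb = 105 - 0.3125x and Ps = 191/3 + (1/3)x; the wedge Ps − Pb = 31 gives 191/3 + (1/3)x − (105 - 0.3125x) = 31, so x' = 112.
Then Pb = 105 − 0.3125·112 = 70 and Ps = 191/3 + (1/3)·112 = 101.
Buyers' price falls by P* − Pb = 85 − 70 = 15; sellers' price rises by Ps − P* = 101 − 85 = 16.
So producers capture 16/31 = 16/31 of each unit of subsidy.

Producer share = 16/31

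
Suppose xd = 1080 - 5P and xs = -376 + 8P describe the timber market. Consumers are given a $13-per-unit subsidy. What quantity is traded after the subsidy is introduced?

Pre-subsidy: 1080 - 5P = -376 + 8P gives P* = 112, x* = 520.
With the rebate, buyers effectively pay Pb = Ps − 13, where Ps is the price sellers receive.
Demand in terms of Ps becomes xd = 1080 − 5(Ps − 13) = 1145 - 5Ps. Setting this equal to supply: 1145 - 5Ps = -376 + 8Ps, so Ps = 117.
Buyers pay Pb = 117 − 13 = 104; x' = -376 + 8·117 = 560.

x' = 560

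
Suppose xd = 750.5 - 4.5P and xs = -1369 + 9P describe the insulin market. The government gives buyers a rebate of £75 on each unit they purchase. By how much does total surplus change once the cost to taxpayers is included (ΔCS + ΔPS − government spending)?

Pre-subsidy: 750.5 - 4.5P = -1369 + 9P gives P* = 157, x* = 44.
With the rebate, buyers effectively pay Pb = Ps − 75, where Ps is the price sellers receive.
Demand in terms of Ps becomes xd = 750.5 − 4.5(Ps − 75) = 1088 - 4.5Ps. Setting this equal to supply: 1088 - 4.5Ps = -1369 + 9Ps, so Ps = 182.
Buyers pay Pb = 182 − 75 = 107; x' = -1369 + 9·182 = 269.
ΔCS = ½(44 + 269)(157 − 107) = 7825; ΔPS = ½(44 + 269)(182 − 157) = 3912.5.
Government spending = 75 × 269 = 20175.
Net change = 7825 + 3912.5 − 20175 = -8437.5. The loss equals the DWL triangle ½·75·225.

Net change in total surplus = -£8437.5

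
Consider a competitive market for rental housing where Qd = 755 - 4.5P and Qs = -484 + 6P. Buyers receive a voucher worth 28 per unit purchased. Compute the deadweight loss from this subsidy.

Deadweight loss = 1008

Pre-subsidy: 755 - 4.5P = -484 + 6P gives P* = 118, Q* = 224.
With the rebate, buyers effectively pay Pb = Ps − 28, where Ps is the price sellers receive.
Demand in terms of Ps becomes Qd = 755 − 4.5(Ps − 28) = 881 - 4.5Ps. Setting this equal to supply: 881 - 4.5Ps = -484 + 6Ps, so Ps = 130.
Buyers pay Pb = 130 − 28 = 102; Q' = -484 + 6·130 = 296.
The subsidy expands output by 296 − 224 = 72 past the efficient level; on those units the gap between marginal cost and willingness to pay runs from 0 up to 28.
DWL = ½ × 28 × 72 = 1008.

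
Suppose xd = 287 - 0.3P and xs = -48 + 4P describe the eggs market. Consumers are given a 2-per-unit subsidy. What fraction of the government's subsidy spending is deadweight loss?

Pre-subsidy: 287 - 0.3P = -48 + 4P gives P* = 3350/43, x* = 11336/43.
With the rebate, buyers effectively pay Pb = Ps − 2, where Ps is the price sellers receive.
Demand in terms of Ps becomes xd = 287 − 0.3(Ps − 2) = 287.6 - 0.3Ps. Setting this equal to supply: 287.6 - 0.3Ps = -48 + 4Ps, so Ps = 3356/43.
Buyers pay Pb = 3356/43 − 2 = 3270/43; x' = -48 + 4·(3356/43) = 11360/43.
ΔCS = ½(11336/43 + 11360/43)(3350/43 − 3270/43) = 907840/1849; ΔPS = ½(11336/43 + 11360/43)(3356/43 − 3350/43) = 68088/1849.
Government spending = 2 × 11360/43 = 22720/43.
DWL = ½ × 2 × (11360/43 − 11336/43) = 24/43; fraction = (24/43) / (22720/43) = 3/2840.

DWL / government spending = 3/2840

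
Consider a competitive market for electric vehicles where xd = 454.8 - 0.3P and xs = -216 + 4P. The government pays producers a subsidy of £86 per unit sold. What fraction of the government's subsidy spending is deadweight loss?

DWL / government spending = 1/36

Pre-subsidy: 454.8 - 0.3P = -216 + 4P gives P* = 156, x* = 408.
With the subsidy, sellers receive Ps = Pb + 86 for each unit, where Pb is the price buyers pay.
Supply in terms of Pb becomes xs = -216 + 4(Pb + 86) = 128 + 4Pb. Setting this equal to demand: 454.8 - 0.3Pb = 128 + 4Pb, so Pb = 76.
Sellers receive Ps = 76 + 86 = 162; x' = 454.8 − 0.3·76 = 432.
ΔCS = ½(408 + 432)(156 − 76) = 33600; ΔPS = ½(408 + 432)(162 − 156) = 2520.
Government spending = 86 × 432 = 37152.
DWL = ½ × 86 × (432 − 408) = 1032; fraction = 1032 / 37152 = 1/36.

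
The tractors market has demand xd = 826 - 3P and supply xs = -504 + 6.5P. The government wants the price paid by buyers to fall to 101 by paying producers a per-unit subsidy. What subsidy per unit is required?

At a buyer price of 101, quantity demanded is 826 − 3·101 = 523.
Sellers supply 523 only when they receive Ps with -504 + 6.5·Ps = 523, i.e. Ps = 158.
s = Ps − Pb = 158 − 101 = 57.

Required subsidy s = 57 per unit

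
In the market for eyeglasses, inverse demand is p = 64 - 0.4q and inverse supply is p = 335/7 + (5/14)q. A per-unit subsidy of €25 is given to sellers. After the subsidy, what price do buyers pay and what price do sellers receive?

Buyers pay 2240/53; sellers receive 3565/53

Pre-subsidy: 64 - 0.4q = 335/7 + (5/14)q gives q* = 1130/53 and p* = 2940/53.
With the subsidy, sellers receive ps = pb + 25 for each unit, where pb is the price buyers pay.
On the curves, pb = 64 - 0.4q and ps = 335/7 + (5/14)q; the wedge ps − pb = 25 gives 335/7 + (5/14)q − (64 - 0.4q) = 25, so q' = 2880/53.
Then pb = 64 − 0.4·(2880/53) = 2240/53 and ps = 335/7 + (5/14)·(2880/53) = 3565/53.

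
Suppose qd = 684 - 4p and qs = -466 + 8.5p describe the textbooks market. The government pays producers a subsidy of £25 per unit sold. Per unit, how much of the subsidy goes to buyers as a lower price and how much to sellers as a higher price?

Buyers gain £17 per unit; sellers gain £8 per unit

Pre-subsidy: 684 - 4p = -466 + 8.5p gives p* = 92, q* = 316.
With the subsidy, sellers receive ps = pb + 25 for each unit, where pb is the price buyers pay.
Supply in terms of pb becomes qs = -466 + 8.5(pb + 25) = -253.5 + 8.5pb. Setting this equal to demand: 684 - 4pb = -253.5 + 8.5pb, so pb = 75.
Sellers receive ps = 75 + 25 = 100; q' = 684 − 4·75 = 384.
Buyers' price falls by p* − pb = 92 − 75 = 17; sellers' price rises by ps − p* = 100 − 92 = 8.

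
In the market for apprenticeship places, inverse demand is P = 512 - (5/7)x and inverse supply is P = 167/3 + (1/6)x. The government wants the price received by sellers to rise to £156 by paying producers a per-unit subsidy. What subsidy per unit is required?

At a seller price of 156, quantity supplied is -334 + 6·156 = 602.
Buyers absorb 602 only when they pay Pb = 512 − (5/7)·602 = 82.
s = Ps − Pb = 156 − 82 = 74.

Required subsidy s = £74 per unit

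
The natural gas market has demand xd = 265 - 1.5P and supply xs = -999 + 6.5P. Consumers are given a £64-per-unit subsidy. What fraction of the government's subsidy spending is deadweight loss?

Pre-subsidy: 265 - 1.5P = -999 + 6.5P gives P* = 158, x* = 28.
With the rebate, buyers effectively pay Pb = Ps − 64, where Ps is the price sellers receive.
Demand in terms of Ps becomes xd = 265 − 1.5(Ps − 64) = 361 - 1.5Ps. Setting this equal to supply: 361 - 1.5Ps = -999 + 6.5Ps, so Ps = 170.
Buyers pay Pb = 170 − 64 = 106; x' = -999 + 6.5·170 = 106.
ΔCS = ½(28 + 106)(158 − 106) = 3484; ΔPS = ½(28 + 106)(170 − 158) = 804.
Government spending = 64 × 106 = 6784.
DWL = ½ × 64 × (106 − 28) = 2496; fraction = 2496 / 6784 = 39/106.

DWL / government spending = 39/106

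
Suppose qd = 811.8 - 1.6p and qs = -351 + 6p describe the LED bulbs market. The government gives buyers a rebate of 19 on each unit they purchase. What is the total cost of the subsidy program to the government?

Government cost = 11229

Pre-subsidy: 811.8 - 1.6p = -351 + 6p gives p* = 153, q* = 567.
With the rebate, buyers effectively pay pb = ps − 19, where ps is the price sellers receive.
Demand in terms of ps becomes qd = 811.8 − 1.6(ps − 19) = 842.2 - 1.6ps. Setting this equal to supply: 842.2 - 1.6ps = -351 + 6ps, so ps = 157.
Buyers pay pb = 157 − 19 = 138; q' = -351 + 6·157 = 591.
Government outlay = subsidy × quantity = 19 × 591 = 11229.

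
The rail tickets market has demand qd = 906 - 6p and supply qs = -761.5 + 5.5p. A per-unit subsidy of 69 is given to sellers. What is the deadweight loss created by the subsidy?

Deadweight loss = 6831

Pre-subsidy: 906 - 6p = -761.5 + 5.5p gives p* = 145, q* = 36.
With the subsidy, sellers receive ps = pb + 69 for each unit, where pb is the price buyers pay.
Supply in terms of pb becomes qs = -761.5 + 5.5(pb + 69) = -382 + 5.5pb. Setting this equal to demand: 906 - 6pb = -382 + 5.5pb, so pb = 112.
Sellers receive ps = 112 + 69 = 181; q' = 906 − 6·112 = 234.
The subsidy expands output by 234 − 36 = 198 past the efficient level; on those units the gap between marginal cost and willingness to pay runs from 0 up to 69.
DWL = ½ × 69 × 198 = 6831.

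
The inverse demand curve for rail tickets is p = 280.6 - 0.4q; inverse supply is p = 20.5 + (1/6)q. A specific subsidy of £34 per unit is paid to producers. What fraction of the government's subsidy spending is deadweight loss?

Pre-subsidy: 280.6 - 0.4q = 20.5 + (1/6)q gives q* = 459 and p* = 97.
With the subsidy, sellers receive ps = pb + 34 for each unit, where pb is the price buyers pay.
On the curves, pb = 280.6 - 0.4q and ps = 20.5 + (1/6)q; the wedge ps − pb = 34 gives 20.5 + (1/6)q − (280.6 - 0.4q) = 34, so q' = 519.
Then pb = 280.6 − 0.4·519 = 73 and ps = 20.5 + (1/6)·519 = 107.
ΔCS = ½(459 + 519)(97 − 73) = 11736; ΔPS = ½(459 + 519)(107 − 97) = 4890.
Government spending = 34 × 519 = 17646.
DWL = ½ × 34 × (519 − 459) = 1020; fraction = 1020 / 17646 = 10/173.

DWL / government spending = 10/173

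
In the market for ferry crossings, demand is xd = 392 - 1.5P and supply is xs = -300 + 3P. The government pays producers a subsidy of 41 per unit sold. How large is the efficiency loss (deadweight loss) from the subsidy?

Pre-subsidy: 392 - 1.5P = -300 + 3P gives P* = 1384/9, x* = 484/3.
With the subsidy, sellers receive Ps = Pb + 41 for each unit, where Pb is the price buyers pay.
Supply in terms of Pb becomes xs = -300 + 3(Pb + 41) = -177 + 3Pb. Setting this equal to demand: 392 - 1.5Pb = -177 + 3Pb, so Pb = 1138/9.
Sellers receive Ps = 1138/9 + 41 = 1507/9; x' = 392 − 1.5·(1138/9) = 607/3.
The subsidy expands output by 607/3 − 484/3 = 41 past the efficient level; on those units the gap between marginal cost and willingness to pay runs from 0 up to 41.
DWL = ½ × 41 × 41 = 840.5.

Deadweight loss = 840.5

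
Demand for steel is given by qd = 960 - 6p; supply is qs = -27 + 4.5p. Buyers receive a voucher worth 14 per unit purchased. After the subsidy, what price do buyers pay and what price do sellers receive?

Buyers pay 88; sellers receive 102

Pre-subsidy: 960 - 6p = -27 + 4.5p gives p* = 94, q* = 396.
With the rebate, buyers effectively pay pb = ps − 14, where ps is the price sellers receive.
Demand in terms of ps becomes qd = 960 − 6(ps − 14) = 1044 - 6ps. Setting this equal to supply: 1044 - 6ps = -27 + 4.5ps, so ps = 102.
Buyers pay pb = 102 − 14 = 88; q' = -27 + 4.5·102 = 432.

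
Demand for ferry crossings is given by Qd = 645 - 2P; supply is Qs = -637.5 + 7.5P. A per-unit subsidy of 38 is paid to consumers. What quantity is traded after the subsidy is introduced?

Q' = 435

Pre-subsidy: 645 - 2P = -637.5 + 7.5P gives P* = 135, Q* = 375.
With the rebate, buyers effectively pay Pb = Ps − 38, where Ps is the price sellers receive.
Demand in terms of Ps becomes Qd = 645 − 2(Ps − 38) = 721 - 2Ps. Setting this equal to supply: 721 - 2Ps = -637.5 + 7.5Ps, so Ps = 143.
Buyers pay Pb = 143 − 38 = 105; Q' = -637.5 + 7.5·143 = 435.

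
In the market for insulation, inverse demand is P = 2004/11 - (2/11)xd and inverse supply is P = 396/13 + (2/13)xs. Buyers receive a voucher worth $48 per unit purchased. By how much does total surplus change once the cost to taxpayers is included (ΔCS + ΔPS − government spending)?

Net change in total surplus = -$3432

Pre-subsidy: 2004/11 - (2/11)x = 396/13 + (2/13)x gives x* = 452 and P* = 100.
With the rebate, buyers effectively pay Pb = Ps − 48, where Ps is the price sellers receive.
On the curves, Pb = 2004/11 - (2/11)x and Ps = 396/13 + (2/13)x; the wedge Ps − Pb = 48 gives 396/13 + (2/13)x − (2004/11 - (2/11)x) = 48, so x' = 595.
Then Pb = 2004/11 − (2/11)·595 = 74 and Ps = 396/13 + (2/13)·595 = 122.
ΔCS = ½(452 + 595)(100 − 74) = 13611; ΔPS = ½(452 + 595)(122 − 100) = 11517.
Government spending = 48 × 595 = 28560.
Net change = 13611 + 11517 − 28560 = -3432. The loss equals the DWL triangle ½·48·143.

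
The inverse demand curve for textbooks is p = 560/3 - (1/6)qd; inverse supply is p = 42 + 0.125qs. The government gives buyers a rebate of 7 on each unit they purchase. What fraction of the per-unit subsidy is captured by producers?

Producer share = 3/7

Pre-subsidy: 560/3 - (1/6)q = 42 + 0.125q gives q* = 496 and p* = 104.
With the rebate, buyers effectively pay pb = ps − 7, where ps is the price sellers receive.
On the curves, pb = 560/3 - (1/6)q and ps = 42 + 0.125q; the wedge ps − pb = 7 gives 42 + 0.125q − (560/3 - (1/6)q) = 7, so q' = 520.
Then pb = 560/3 − (1/6)·520 = 100 and ps = 42 + 0.125·520 = 107.
Buyers' price falls by p* − pb = 104 − 100 = 4; sellers' price rises by ps − p* = 107 − 104 = 3.
So producers capture 3/7 = 3/7 of each unit of subsidy.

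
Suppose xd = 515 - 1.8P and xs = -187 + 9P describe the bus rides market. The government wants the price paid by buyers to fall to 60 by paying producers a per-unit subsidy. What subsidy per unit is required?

At a buyer price of 60, quantity demanded is 515 − 1.8·60 = 407.
Sellers supply 407 only when they receive Ps with -187 + 9·Ps = 407, i.e. Ps = 66.
s = Ps − Pb = 66 − 60 = 6.

Required subsidy s = 6 per unit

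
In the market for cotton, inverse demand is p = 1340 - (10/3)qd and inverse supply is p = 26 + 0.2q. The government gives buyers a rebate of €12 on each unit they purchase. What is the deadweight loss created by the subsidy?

Deadweight loss = 1080/53

Pre-subsidy: 1340 - (10/3)q = 26 + 0.2q gives q* = 19710/53 and p* = 5320/53.
With the rebate, buyers effectively pay pb = ps − 12, where ps is the price sellers receive.
On the curves, pb = 1340 - (10/3)q and ps = 26 + 0.2q; the wedge ps − pb = 12 gives 26 + 0.2q − (1340 - (10/3)q) = 12, so q' = 19890/53.
Then pb = 1340 − (10/3)·(19890/53) = 4720/53 and ps = 26 + 0.2·(19890/53) = 5356/53.
The subsidy expands output by 19890/53 − 19710/53 = 180/53 past the efficient level; on those units the gap between marginal cost and willingness to pay runs from 0 up to 12.
DWL = ½ × 12 × 180/53 = 1080/53.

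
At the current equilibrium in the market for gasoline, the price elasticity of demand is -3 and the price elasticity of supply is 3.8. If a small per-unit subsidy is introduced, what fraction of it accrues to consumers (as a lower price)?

Consumer share = 19/34

For a small subsidy around the equilibrium, the benefit split depends on the relative slopes, which at a point are proportional to the elasticities.
Buyer share = εs/(εs + |εd|) = 3.8/(3.8 + 3) = 19/34; seller share = |εd|/(εs + |εd|) = 15/34.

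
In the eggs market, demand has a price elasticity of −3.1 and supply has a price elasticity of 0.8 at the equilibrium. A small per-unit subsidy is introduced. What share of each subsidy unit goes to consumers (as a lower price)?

Consumer share = 8/39

For a small subsidy around the equilibrium, the benefit split depends on the relative slopes, which at a point are proportional to the elasticities.
Buyer share = εs/(εs + |εd|) = 0.8/(0.8 + 3.1) = 8/39; seller share = |εd|/(εs + |εd|) = 31/39.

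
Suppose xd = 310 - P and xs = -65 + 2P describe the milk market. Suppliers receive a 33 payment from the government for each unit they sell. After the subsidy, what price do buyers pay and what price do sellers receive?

Pre-subsidy: 310 - P = -65 + 2P gives P* = 125, x* = 185.
With the subsidy, sellers receive Ps = Pb + 33 for each unit, where Pb is the price buyers pay.
Supply in terms of Pb becomes xs = -65 + 2(Pb + 33) = 1 + 2Pb. Setting this equal to demand: 310 - Pb = 1 + 2Pb, so Pb = 103.
Sellers receive Ps = 103 + 33 = 136; x' = 310 − 1·103 = 207.

Buyers pay 103; sellers receive 136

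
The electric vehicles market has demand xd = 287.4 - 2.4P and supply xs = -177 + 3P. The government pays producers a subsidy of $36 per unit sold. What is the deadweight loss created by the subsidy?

Pre-subsidy: 287.4 - 2.4P = -177 + 3P gives P* = 86, x* = 81.
With the subsidy, sellers receive Ps = Pb + 36 for each unit, where Pb is the price buyers pay.
Supply in terms of Pb becomes xs = -177 + 3(Pb + 36) = -69 + 3Pb. Setting this equal to demand: 287.4 - 2.4Pb = -69 + 3Pb, so Pb = 66.
Sellers receive Ps = 66 + 36 = 102; x' = 287.4 − 2.4·66 = 129.
The subsidy expands output by 129 − 81 = 48 past the efficient level; on those units the gap between marginal cost and willingness to pay runs from 0 up to 36.
DWL = ½ × 36 × 48 = 864.

Deadweight loss = $864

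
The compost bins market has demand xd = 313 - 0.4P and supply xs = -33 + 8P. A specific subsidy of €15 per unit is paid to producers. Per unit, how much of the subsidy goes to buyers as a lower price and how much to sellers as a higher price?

Buyers gain 100/7 per unit; sellers gain 5/7 per unit

Pre-subsidy: 313 - 0.4P = -33 + 8P gives P* = 865/21, x* = 6227/21.
With the subsidy, sellers receive Ps = Pb + 15 for each unit, where Pb is the price buyers pay.
Supply in terms of Pb becomes xs = -33 + 8(Pb + 15) = 87 + 8Pb. Setting this equal to demand: 313 - 0.4Pb = 87 + 8Pb, so Pb = 565/21.
Sellers receive Ps = 565/21 + 15 = 880/21; x' = 313 − 0.4·(565/21) = 6347/21.
Buyers' price falls by P* − Pb = 865/21 − 565/21 = 100/7; sellers' price rises by Ps − P* = 880/21 − 865/21 = 5/7.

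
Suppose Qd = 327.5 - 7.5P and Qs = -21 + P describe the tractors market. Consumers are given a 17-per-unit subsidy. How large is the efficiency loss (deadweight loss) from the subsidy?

Pre-subsidy: 327.5 - 7.5P = -21 + P gives P* = 41, Q* = 20.
With the rebate, buyers effectively pay Pb = Ps − 17, where Ps is the price sellers receive.
Demand in terms of Ps becomes Qd = 327.5 − 7.5(Ps − 17) = 455 - 7.5Ps. Setting this equal to supply: 455 - 7.5Ps = -21 + Ps, so Ps = 56.
Buyers pay Pb = 56 − 17 = 39; Q' = -21 + 1·56 = 35.
The subsidy expands output by 35 − 20 = 15 past the efficient level; on those units the gap between marginal cost and willingness to pay runs from 0 up to 17.
DWL = ½ × 17 × 15 = 127.5.

Deadweight loss = 127.5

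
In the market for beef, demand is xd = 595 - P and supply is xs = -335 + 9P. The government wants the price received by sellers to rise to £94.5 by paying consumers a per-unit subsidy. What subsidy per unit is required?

Required subsidy s = £15 per unit

At a seller price of 94.5, quantity supplied is -335 + 9·94.5 = 515.5.
Buyers absorb 515.5 only when they pay Pb with 595 − 1·Pb = 515.5, i.e. Pb = 79.5.
s = Ps − Pb = 94.5 − 79.5 = 15.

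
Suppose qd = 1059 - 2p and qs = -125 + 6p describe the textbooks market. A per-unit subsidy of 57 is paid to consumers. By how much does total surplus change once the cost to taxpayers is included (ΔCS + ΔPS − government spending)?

Pre-subsidy: 1059 - 2p = -125 + 6p gives p* = 148, q* = 763.
With the rebate, buyers effectively pay pb = ps − 57, where ps is the price sellers receive.
Demand in terms of ps becomes qd = 1059 − 2(ps − 57) = 1173 - 2ps. Setting this equal to supply: 1173 - 2ps = -125 + 6ps, so ps = 162.25.
Buyers pay pb = 162.25 − 57 = 105.25; q' = -125 + 6·162.25 = 848.5.
ΔCS = ½(763 + 848.5)(148 − 105.25) = 34445.8125; ΔPS = ½(763 + 848.5)(162.25 − 148) = 11481.9375.
Government spending = 57 × 848.5 = 48364.5.
Net change = 34445.8125 + 11481.9375 − 48364.5 = -2436.75. The loss equals the DWL triangle ½·57·85.5.

Net change in total surplus = -2436.75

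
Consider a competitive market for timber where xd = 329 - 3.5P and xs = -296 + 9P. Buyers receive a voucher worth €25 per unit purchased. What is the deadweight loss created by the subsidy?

Pre-subsidy: 329 - 3.5P = -296 + 9P gives P* = 50, x* = 154.
With the rebate, buyers effectively pay Pb = Ps − 25, where Ps is the price sellers receive.
Demand in terms of Ps becomes xd = 329 − 3.5(Ps − 25) = 416.5 - 3.5Ps. Setting this equal to supply: 416.5 - 3.5Ps = -296 + 9Ps, so Ps = 57.
Buyers pay Pb = 57 − 25 = 32; x' = -296 + 9·57 = 217.
The subsidy expands output by 217 − 154 = 63 past the efficient level; on those units the gap between marginal cost and willingness to pay runs from 0 up to 25.
DWL = ½ × 25 × 63 = 787.5.

Deadweight loss = €787.5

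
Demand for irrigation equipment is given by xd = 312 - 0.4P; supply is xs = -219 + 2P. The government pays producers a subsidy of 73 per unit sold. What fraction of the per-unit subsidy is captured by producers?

Producer share = 1/6

Pre-subsidy: 312 - 0.4P = -219 + 2P gives P* = 221.25, x* = 223.5.
With the subsidy, sellers receive Ps = Pb + 73 for each unit, where Pb is the price buyers pay.
Supply in terms of Pb becomes xs = -219 + 2(Pb + 73) = -73 + 2Pb. Setting this equal to demand: 312 - 0.4Pb = -73 + 2Pb, so Pb = 1925/12.
Sellers receive Ps = 1925/12 + 73 = 2801/12; x' = 312 − 0.4·(1925/12) = 1487/6.
Buyers' price falls by P* − Pb = 221.25 − 1925/12 = 365/6; sellers' price rises by Ps − P* = 2801/12 − 221.25 = 73/6.
So producers capture (73/6)/73 = 1/6 of each unit of subsidy.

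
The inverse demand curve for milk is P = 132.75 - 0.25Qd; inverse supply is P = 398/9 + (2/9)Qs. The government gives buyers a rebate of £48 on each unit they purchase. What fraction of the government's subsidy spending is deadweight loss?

DWL / government spending = 864/4915

Pre-subsidy: 132.75 - 0.25Q = 398/9 + (2/9)Q gives Q* = 3187/17 and P* = 1460/17.
With the rebate, buyers effectively pay Pb = Ps − 48, where Ps is the price sellers receive.
On the curves, Pb = 132.75 - 0.25Q and Ps = 398/9 + (2/9)Q; the wedge Ps − Pb = 48 gives 398/9 + (2/9)Q − (132.75 - 0.25Q) = 48, so Q' = 4915/17.
Then Pb = 132.75 − 0.25·(4915/17) = 1028/17 and Ps = 398/9 + (2/9)·(4915/17) = 1844/17.
ΔCS = ½(3187/17 + 4915/17)(1460/17 − 1028/17) = 1750032/289; ΔPS = ½(3187/17 + 4915/17)(1844/17 − 1460/17) = 1555584/289.
Government spending = 48 × 4915/17 = 235920/17.
DWL = ½ × 48 × (4915/17 − 3187/17) = 41472/17; fraction = (41472/17) / (235920/17) = 864/4915.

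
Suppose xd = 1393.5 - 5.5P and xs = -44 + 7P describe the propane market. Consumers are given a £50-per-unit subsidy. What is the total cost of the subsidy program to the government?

Government cost = £45750

Pre-subsidy: 1393.5 - 5.5P = -44 + 7P gives P* = 115, x* = 761.
With the rebate, buyers effectively pay Pb = Ps − 50, where Ps is the price sellers receive.
Demand in terms of Ps becomes xd = 1393.5 − 5.5(Ps − 50) = 1668.5 - 5.5Ps. Setting this equal to supply: 1668.5 - 5.5Ps = -44 + 7Ps, so Ps = 137.
Buyers pay Pb = 137 − 50 = 87; x' = -44 + 7·137 = 915.
Government outlay = subsidy × quantity = 50 × 915 = 45750.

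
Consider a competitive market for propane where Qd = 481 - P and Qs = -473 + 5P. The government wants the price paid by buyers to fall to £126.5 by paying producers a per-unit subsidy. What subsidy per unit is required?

At a buyer price of 126.5, quantity demanded is 481 − 1·126.5 = 354.5.
Sellers supply 354.5 only when they receive Ps with -473 + 5·Ps = 354.5, i.e. Ps = 165.5.
s = Ps − Pb = 165.5 − 126.5 = 39.

Required subsidy s = £39 per unit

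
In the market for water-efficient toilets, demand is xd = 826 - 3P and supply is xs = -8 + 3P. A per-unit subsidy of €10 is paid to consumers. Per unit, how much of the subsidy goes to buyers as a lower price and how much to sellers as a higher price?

Buyers gain €5 per unit; sellers gain €5 per unit

Pre-subsidy: 826 - 3P = -8 + 3P gives P* = 139, x* = 409.
With the rebate, buyers effectively pay Pb = Ps − 10, where Ps is the price sellers receive.
Demand in terms of Ps becomes xd = 826 − 3(Ps − 10) = 856 - 3Ps. Setting this equal to supply: 856 - 3Ps = -8 + 3Ps, so Ps = 144.
Buyers pay Pb = 144 − 10 = 134; x' = -8 + 3·144 = 424.
Buyers' price falls by P* − Pb = 139 − 134 = 5; sellers' price rises by Ps − P* = 144 − 139 = 5.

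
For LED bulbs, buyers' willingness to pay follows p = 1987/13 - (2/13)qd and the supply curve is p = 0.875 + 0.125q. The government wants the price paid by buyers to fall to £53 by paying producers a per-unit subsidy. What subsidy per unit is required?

Required subsidy s = £29 per unit

At a buyer price of 53, quantity demanded is 993.5 − 6.5·53 = 649.
Sellers supply 649 only when they receive ps = 0.875 + 0.125·649 = 82.
s = ps − pb = 82 − 53 = 29.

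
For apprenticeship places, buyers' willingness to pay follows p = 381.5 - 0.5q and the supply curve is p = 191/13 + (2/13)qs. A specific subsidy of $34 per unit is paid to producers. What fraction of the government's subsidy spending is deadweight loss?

DWL / government spending = 26/613

Pre-subsidy: 381.5 - 0.5q = 191/13 + (2/13)q gives q* = 561 and p* = 101.
With the subsidy, sellers receive ps = pb + 34 for each unit, where pb is the price buyers pay.
On the curves, pb = 381.5 - 0.5q and ps = 191/13 + (2/13)q; the wedge ps − pb = 34 gives 191/13 + (2/13)q − (381.5 - 0.5q) = 34, so q' = 613.
Then pb = 381.5 − 0.5·613 = 75 and ps = 191/13 + (2/13)·613 = 109.
ΔCS = ½(561 + 613)(101 − 75) = 15262; ΔPS = ½(561 + 613)(109 − 101) = 4696.
Government spending = 34 × 613 = 20842.
DWL = ½ × 34 × (613 − 561) = 884; fraction = 884 / 20842 = 26/613.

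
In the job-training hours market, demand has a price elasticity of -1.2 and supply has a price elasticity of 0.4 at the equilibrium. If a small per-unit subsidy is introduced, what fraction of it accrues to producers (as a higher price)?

Producer share = 0.75

For a small subsidy around the equilibrium, the benefit split depends on the relative slopes, which at a point are proportional to the elasticities.
Buyer share = εs/(εs + |εd|) = 0.4/(0.4 + 1.2) = 0.25; seller share = |εd|/(εs + |εd|) = 0.75.
So producers capture 0.75 of the subsidy.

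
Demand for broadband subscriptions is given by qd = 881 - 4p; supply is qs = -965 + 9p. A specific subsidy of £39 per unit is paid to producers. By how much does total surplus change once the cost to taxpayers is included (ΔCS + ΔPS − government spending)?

Pre-subsidy: 881 - 4p = -965 + 9p gives p* = 142, q* = 313.
With the subsidy, sellers receive ps = pb + 39 for each unit, where pb is the price buyers pay.
Supply in terms of pb becomes qs = -965 + 9(pb + 39) = -614 + 9pb. Setting this equal to demand: 881 - 4pb = -614 + 9pb, so pb = 115.
Sellers receive ps = 115 + 39 = 154; q' = 881 − 4·115 = 421.
ΔCS = ½(313 + 421)(142 − 115) = 9909; ΔPS = ½(313 + 421)(154 − 142) = 4404.
Government spending = 39 × 421 = 16419.
Net change = 9909 + 4404 − 16419 = -2106. The loss equals the DWL triangle ½·39·108.

Net change in total surplus = -£2106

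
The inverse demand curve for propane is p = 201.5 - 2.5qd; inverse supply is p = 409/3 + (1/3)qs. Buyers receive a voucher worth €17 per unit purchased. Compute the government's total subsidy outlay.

Government cost = €493

Pre-subsidy: 201.5 - 2.5q = 409/3 + (1/3)q gives q* = 23 and p* = 144.
With the rebate, buyers effectively pay pb = ps − 17, where ps is the price sellers receive.
On the curves, pb = 201.5 - 2.5q and ps = 409/3 + (1/3)q; the wedge ps − pb = 17 gives 409/3 + (1/3)q − (201.5 - 2.5q) = 17, so q' = 29.
Then pb = 201.5 − 2.5·29 = 129 and ps = 409/3 + (1/3)·29 = 146.
Government outlay = subsidy × quantity = 17 × 29 = 493.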